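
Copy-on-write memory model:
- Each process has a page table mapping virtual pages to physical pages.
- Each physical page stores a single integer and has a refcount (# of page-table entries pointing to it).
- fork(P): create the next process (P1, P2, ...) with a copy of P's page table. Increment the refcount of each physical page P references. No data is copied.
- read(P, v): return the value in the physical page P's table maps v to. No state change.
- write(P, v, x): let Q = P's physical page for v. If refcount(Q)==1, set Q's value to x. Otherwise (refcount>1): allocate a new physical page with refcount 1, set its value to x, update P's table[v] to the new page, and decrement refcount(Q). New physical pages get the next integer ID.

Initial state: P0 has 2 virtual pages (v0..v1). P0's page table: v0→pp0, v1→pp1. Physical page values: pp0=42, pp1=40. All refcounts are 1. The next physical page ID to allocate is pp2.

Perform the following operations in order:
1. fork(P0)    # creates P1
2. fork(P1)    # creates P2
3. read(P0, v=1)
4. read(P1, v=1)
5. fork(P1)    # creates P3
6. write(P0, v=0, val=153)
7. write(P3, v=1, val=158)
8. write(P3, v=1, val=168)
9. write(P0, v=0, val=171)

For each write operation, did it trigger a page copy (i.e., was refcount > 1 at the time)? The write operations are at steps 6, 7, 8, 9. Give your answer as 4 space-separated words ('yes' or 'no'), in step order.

Op 1: fork(P0) -> P1. 2 ppages; refcounts: pp0:2 pp1:2
Op 2: fork(P1) -> P2. 2 ppages; refcounts: pp0:3 pp1:3
Op 3: read(P0, v1) -> 40. No state change.
Op 4: read(P1, v1) -> 40. No state change.
Op 5: fork(P1) -> P3. 2 ppages; refcounts: pp0:4 pp1:4
Op 6: write(P0, v0, 153). refcount(pp0)=4>1 -> COPY to pp2. 3 ppages; refcounts: pp0:3 pp1:4 pp2:1
Op 7: write(P3, v1, 158). refcount(pp1)=4>1 -> COPY to pp3. 4 ppages; refcounts: pp0:3 pp1:3 pp2:1 pp3:1
Op 8: write(P3, v1, 168). refcount(pp3)=1 -> write in place. 4 ppages; refcounts: pp0:3 pp1:3 pp2:1 pp3:1
Op 9: write(P0, v0, 171). refcount(pp2)=1 -> write in place. 4 ppages; refcounts: pp0:3 pp1:3 pp2:1 pp3:1

yes yes no no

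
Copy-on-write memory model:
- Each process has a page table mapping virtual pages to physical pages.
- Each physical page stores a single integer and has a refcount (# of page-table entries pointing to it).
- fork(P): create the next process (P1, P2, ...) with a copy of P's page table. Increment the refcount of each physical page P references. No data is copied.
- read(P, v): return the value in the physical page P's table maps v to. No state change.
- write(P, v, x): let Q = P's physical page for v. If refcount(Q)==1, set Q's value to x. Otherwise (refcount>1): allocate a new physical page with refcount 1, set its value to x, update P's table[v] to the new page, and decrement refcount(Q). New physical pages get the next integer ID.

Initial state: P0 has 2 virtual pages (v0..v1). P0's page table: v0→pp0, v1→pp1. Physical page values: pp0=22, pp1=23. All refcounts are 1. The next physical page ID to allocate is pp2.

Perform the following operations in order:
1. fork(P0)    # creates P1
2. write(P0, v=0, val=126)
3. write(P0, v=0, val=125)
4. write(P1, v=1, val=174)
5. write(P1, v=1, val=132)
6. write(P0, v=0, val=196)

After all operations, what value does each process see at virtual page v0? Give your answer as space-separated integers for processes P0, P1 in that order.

Op 1: fork(P0) -> P1. 2 ppages; refcounts: pp0:2 pp1:2
Op 2: write(P0, v0, 126). refcount(pp0)=2>1 -> COPY to pp2. 3 ppages; refcounts: pp0:1 pp1:2 pp2:1
Op 3: write(P0, v0, 125). refcount(pp2)=1 -> write in place. 3 ppages; refcounts: pp0:1 pp1:2 pp2:1
Op 4: write(P1, v1, 174). refcount(pp1)=2>1 -> COPY to pp3. 4 ppages; refcounts: pp0:1 pp1:1 pp2:1 pp3:1
Op 5: write(P1, v1, 132). refcount(pp3)=1 -> write in place. 4 ppages; refcounts: pp0:1 pp1:1 pp2:1 pp3:1
Op 6: write(P0, v0, 196). refcount(pp2)=1 -> write in place. 4 ppages; refcounts: pp0:1 pp1:1 pp2:1 pp3:1
P0: v0 -> pp2 = 196
P1: v0 -> pp0 = 22

Answer: 196 22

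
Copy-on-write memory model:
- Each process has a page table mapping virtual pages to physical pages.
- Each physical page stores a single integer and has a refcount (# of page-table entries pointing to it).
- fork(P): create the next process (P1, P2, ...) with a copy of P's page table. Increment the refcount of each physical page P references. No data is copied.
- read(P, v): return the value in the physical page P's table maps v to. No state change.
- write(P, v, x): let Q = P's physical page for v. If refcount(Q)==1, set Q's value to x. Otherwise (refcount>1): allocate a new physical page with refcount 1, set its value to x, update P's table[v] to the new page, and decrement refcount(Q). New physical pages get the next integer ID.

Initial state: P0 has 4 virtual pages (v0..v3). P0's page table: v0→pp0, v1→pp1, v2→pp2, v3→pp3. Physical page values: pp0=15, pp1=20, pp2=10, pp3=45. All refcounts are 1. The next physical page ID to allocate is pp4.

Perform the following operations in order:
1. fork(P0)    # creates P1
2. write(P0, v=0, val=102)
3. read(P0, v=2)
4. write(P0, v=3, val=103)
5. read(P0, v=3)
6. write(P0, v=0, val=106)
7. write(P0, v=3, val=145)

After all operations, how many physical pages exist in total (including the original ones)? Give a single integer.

Answer: 6

Derivation:
Op 1: fork(P0) -> P1. 4 ppages; refcounts: pp0:2 pp1:2 pp2:2 pp3:2
Op 2: write(P0, v0, 102). refcount(pp0)=2>1 -> COPY to pp4. 5 ppages; refcounts: pp0:1 pp1:2 pp2:2 pp3:2 pp4:1
Op 3: read(P0, v2) -> 10. No state change.
Op 4: write(P0, v3, 103). refcount(pp3)=2>1 -> COPY to pp5. 6 ppages; refcounts: pp0:1 pp1:2 pp2:2 pp3:1 pp4:1 pp5:1
Op 5: read(P0, v3) -> 103. No state change.
Op 6: write(P0, v0, 106). refcount(pp4)=1 -> write in place. 6 ppages; refcounts: pp0:1 pp1:2 pp2:2 pp3:1 pp4:1 pp5:1
Op 7: write(P0, v3, 145). refcount(pp5)=1 -> write in place. 6 ppages; refcounts: pp0:1 pp1:2 pp2:2 pp3:1 pp4:1 pp5:1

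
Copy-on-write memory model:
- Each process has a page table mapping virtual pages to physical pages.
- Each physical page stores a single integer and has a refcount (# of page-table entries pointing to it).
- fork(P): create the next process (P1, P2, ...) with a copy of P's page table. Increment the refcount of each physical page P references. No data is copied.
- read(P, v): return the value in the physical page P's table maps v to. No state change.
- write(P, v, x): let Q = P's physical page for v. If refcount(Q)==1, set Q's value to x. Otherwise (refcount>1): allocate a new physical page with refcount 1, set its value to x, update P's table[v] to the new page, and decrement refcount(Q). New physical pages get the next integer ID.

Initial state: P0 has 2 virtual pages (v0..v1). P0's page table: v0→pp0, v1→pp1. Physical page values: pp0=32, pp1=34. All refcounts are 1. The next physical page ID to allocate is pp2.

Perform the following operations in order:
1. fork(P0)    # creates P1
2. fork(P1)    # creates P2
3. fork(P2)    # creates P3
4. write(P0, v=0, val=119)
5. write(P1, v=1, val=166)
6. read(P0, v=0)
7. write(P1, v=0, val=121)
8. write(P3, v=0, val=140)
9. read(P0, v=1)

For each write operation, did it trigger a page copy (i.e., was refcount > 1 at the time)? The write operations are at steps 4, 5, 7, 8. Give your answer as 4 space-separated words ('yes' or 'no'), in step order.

Op 1: fork(P0) -> P1. 2 ppages; refcounts: pp0:2 pp1:2
Op 2: fork(P1) -> P2. 2 ppages; refcounts: pp0:3 pp1:3
Op 3: fork(P2) -> P3. 2 ppages; refcounts: pp0:4 pp1:4
Op 4: write(P0, v0, 119). refcount(pp0)=4>1 -> COPY to pp2. 3 ppages; refcounts: pp0:3 pp1:4 pp2:1
Op 5: write(P1, v1, 166). refcount(pp1)=4>1 -> COPY to pp3. 4 ppages; refcounts: pp0:3 pp1:3 pp2:1 pp3:1
Op 6: read(P0, v0) -> 119. No state change.
Op 7: write(P1, v0, 121). refcount(pp0)=3>1 -> COPY to pp4. 5 ppages; refcounts: pp0:2 pp1:3 pp2:1 pp3:1 pp4:1
Op 8: write(P3, v0, 140). refcount(pp0)=2>1 -> COPY to pp5. 6 ppages; refcounts: pp0:1 pp1:3 pp2:1 pp3:1 pp4:1 pp5:1
Op 9: read(P0, v1) -> 34. No state change.

yes yes yes yes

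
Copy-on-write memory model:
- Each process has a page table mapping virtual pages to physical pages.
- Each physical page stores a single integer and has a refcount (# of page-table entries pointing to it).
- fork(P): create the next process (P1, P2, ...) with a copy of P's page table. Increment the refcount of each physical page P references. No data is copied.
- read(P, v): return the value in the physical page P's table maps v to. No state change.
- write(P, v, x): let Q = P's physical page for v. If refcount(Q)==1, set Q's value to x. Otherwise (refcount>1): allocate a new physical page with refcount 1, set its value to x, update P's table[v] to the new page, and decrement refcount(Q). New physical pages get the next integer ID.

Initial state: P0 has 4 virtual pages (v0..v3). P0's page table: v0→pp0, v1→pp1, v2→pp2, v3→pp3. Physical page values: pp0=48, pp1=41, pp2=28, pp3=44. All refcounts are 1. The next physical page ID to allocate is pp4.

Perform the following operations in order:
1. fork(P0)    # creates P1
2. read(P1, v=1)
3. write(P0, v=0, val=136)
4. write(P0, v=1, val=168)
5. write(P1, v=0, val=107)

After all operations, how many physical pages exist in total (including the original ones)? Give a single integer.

Answer: 6

Derivation:
Op 1: fork(P0) -> P1. 4 ppages; refcounts: pp0:2 pp1:2 pp2:2 pp3:2
Op 2: read(P1, v1) -> 41. No state change.
Op 3: write(P0, v0, 136). refcount(pp0)=2>1 -> COPY to pp4. 5 ppages; refcounts: pp0:1 pp1:2 pp2:2 pp3:2 pp4:1
Op 4: write(P0, v1, 168). refcount(pp1)=2>1 -> COPY to pp5. 6 ppages; refcounts: pp0:1 pp1:1 pp2:2 pp3:2 pp4:1 pp5:1
Op 5: write(P1, v0, 107). refcount(pp0)=1 -> write in place. 6 ppages; refcounts: pp0:1 pp1:1 pp2:2 pp3:2 pp4:1 pp5:1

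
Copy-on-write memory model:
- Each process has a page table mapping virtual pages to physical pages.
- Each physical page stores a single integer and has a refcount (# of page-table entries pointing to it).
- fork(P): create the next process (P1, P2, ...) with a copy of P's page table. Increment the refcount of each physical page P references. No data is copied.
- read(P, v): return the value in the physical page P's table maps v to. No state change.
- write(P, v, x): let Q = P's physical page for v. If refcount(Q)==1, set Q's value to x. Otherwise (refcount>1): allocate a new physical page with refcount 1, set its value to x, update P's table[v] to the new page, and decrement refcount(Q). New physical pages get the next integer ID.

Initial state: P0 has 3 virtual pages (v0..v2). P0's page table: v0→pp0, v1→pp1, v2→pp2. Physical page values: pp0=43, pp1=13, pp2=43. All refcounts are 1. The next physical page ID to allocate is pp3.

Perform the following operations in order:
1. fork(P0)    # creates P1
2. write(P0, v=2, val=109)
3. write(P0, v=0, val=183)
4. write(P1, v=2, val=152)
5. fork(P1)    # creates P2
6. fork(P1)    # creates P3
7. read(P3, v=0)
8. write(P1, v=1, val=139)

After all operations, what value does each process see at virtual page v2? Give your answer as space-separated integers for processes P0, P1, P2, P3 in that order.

Answer: 109 152 152 152

Derivation:
Op 1: fork(P0) -> P1. 3 ppages; refcounts: pp0:2 pp1:2 pp2:2
Op 2: write(P0, v2, 109). refcount(pp2)=2>1 -> COPY to pp3. 4 ppages; refcounts: pp0:2 pp1:2 pp2:1 pp3:1
Op 3: write(P0, v0, 183). refcount(pp0)=2>1 -> COPY to pp4. 5 ppages; refcounts: pp0:1 pp1:2 pp2:1 pp3:1 pp4:1
Op 4: write(P1, v2, 152). refcount(pp2)=1 -> write in place. 5 ppages; refcounts: pp0:1 pp1:2 pp2:1 pp3:1 pp4:1
Op 5: fork(P1) -> P2. 5 ppages; refcounts: pp0:2 pp1:3 pp2:2 pp3:1 pp4:1
Op 6: fork(P1) -> P3. 5 ppages; refcounts: pp0:3 pp1:4 pp2:3 pp3:1 pp4:1
Op 7: read(P3, v0) -> 43. No state change.
Op 8: write(P1, v1, 139). refcount(pp1)=4>1 -> COPY to pp5. 6 ppages; refcounts: pp0:3 pp1:3 pp2:3 pp3:1 pp4:1 pp5:1
P0: v2 -> pp3 = 109
P1: v2 -> pp2 = 152
P2: v2 -> pp2 = 152
P3: v2 -> pp2 = 152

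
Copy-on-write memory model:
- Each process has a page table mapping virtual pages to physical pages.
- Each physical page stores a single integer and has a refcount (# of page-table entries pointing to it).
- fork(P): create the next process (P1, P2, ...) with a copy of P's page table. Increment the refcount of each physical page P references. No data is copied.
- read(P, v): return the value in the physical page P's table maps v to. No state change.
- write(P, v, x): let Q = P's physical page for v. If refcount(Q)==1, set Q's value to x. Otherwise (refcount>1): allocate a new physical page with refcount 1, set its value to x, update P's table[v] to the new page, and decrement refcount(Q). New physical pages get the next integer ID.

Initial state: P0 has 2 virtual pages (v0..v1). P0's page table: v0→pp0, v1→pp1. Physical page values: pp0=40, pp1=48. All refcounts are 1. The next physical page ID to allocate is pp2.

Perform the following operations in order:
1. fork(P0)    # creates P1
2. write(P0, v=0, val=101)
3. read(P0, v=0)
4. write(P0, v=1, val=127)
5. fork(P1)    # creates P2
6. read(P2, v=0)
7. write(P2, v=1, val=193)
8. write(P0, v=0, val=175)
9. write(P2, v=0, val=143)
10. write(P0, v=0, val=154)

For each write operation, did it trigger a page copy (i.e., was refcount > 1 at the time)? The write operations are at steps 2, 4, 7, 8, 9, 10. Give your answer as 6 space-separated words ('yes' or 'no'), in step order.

Op 1: fork(P0) -> P1. 2 ppages; refcounts: pp0:2 pp1:2
Op 2: write(P0, v0, 101). refcount(pp0)=2>1 -> COPY to pp2. 3 ppages; refcounts: pp0:1 pp1:2 pp2:1
Op 3: read(P0, v0) -> 101. No state change.
Op 4: write(P0, v1, 127). refcount(pp1)=2>1 -> COPY to pp3. 4 ppages; refcounts: pp0:1 pp1:1 pp2:1 pp3:1
Op 5: fork(P1) -> P2. 4 ppages; refcounts: pp0:2 pp1:2 pp2:1 pp3:1
Op 6: read(P2, v0) -> 40. No state change.
Op 7: write(P2, v1, 193). refcount(pp1)=2>1 -> COPY to pp4. 5 ppages; refcounts: pp0:2 pp1:1 pp2:1 pp3:1 pp4:1
Op 8: write(P0, v0, 175). refcount(pp2)=1 -> write in place. 5 ppages; refcounts: pp0:2 pp1:1 pp2:1 pp3:1 pp4:1
Op 9: write(P2, v0, 143). refcount(pp0)=2>1 -> COPY to pp5. 6 ppages; refcounts: pp0:1 pp1:1 pp2:1 pp3:1 pp4:1 pp5:1
Op 10: write(P0, v0, 154). refcount(pp2)=1 -> write in place. 6 ppages; refcounts: pp0:1 pp1:1 pp2:1 pp3:1 pp4:1 pp5:1

yes yes yes no yes no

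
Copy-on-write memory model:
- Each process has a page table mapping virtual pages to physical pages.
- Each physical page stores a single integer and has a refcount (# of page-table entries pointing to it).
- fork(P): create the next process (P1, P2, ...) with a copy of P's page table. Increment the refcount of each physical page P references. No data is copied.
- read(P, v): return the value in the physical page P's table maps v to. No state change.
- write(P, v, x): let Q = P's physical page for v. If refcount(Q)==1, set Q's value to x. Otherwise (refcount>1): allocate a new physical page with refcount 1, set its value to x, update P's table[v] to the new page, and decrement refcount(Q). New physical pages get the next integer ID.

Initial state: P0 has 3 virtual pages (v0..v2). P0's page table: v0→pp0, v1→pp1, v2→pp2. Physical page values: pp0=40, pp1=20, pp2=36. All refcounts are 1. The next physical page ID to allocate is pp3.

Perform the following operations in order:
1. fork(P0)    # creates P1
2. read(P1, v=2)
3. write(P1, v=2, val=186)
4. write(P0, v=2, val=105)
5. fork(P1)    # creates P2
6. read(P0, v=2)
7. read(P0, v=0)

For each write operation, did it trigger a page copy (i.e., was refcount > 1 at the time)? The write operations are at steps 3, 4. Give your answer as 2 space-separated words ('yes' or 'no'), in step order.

Op 1: fork(P0) -> P1. 3 ppages; refcounts: pp0:2 pp1:2 pp2:2
Op 2: read(P1, v2) -> 36. No state change.
Op 3: write(P1, v2, 186). refcount(pp2)=2>1 -> COPY to pp3. 4 ppages; refcounts: pp0:2 pp1:2 pp2:1 pp3:1
Op 4: write(P0, v2, 105). refcount(pp2)=1 -> write in place. 4 ppages; refcounts: pp0:2 pp1:2 pp2:1 pp3:1
Op 5: fork(P1) -> P2. 4 ppages; refcounts: pp0:3 pp1:3 pp2:1 pp3:2
Op 6: read(P0, v2) -> 105. No state change.
Op 7: read(P0, v0) -> 40. No state change.

yes no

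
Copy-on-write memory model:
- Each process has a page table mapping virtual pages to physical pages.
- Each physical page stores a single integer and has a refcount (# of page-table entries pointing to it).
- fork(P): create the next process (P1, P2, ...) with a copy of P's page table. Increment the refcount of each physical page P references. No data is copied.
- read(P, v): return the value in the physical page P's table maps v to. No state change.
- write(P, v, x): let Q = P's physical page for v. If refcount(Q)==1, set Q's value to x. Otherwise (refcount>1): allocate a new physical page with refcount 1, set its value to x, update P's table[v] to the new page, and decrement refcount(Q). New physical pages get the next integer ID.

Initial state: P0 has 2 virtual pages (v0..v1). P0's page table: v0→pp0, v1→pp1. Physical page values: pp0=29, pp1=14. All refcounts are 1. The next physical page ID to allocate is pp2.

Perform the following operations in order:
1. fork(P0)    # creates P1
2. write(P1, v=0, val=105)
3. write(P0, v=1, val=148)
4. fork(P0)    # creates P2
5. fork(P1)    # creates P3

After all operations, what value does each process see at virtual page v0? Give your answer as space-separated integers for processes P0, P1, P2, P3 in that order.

Op 1: fork(P0) -> P1. 2 ppages; refcounts: pp0:2 pp1:2
Op 2: write(P1, v0, 105). refcount(pp0)=2>1 -> COPY to pp2. 3 ppages; refcounts: pp0:1 pp1:2 pp2:1
Op 3: write(P0, v1, 148). refcount(pp1)=2>1 -> COPY to pp3. 4 ppages; refcounts: pp0:1 pp1:1 pp2:1 pp3:1
Op 4: fork(P0) -> P2. 4 ppages; refcounts: pp0:2 pp1:1 pp2:1 pp3:2
Op 5: fork(P1) -> P3. 4 ppages; refcounts: pp0:2 pp1:2 pp2:2 pp3:2
P0: v0 -> pp0 = 29
P1: v0 -> pp2 = 105
P2: v0 -> pp0 = 29
P3: v0 -> pp2 = 105

Answer: 29 105 29 105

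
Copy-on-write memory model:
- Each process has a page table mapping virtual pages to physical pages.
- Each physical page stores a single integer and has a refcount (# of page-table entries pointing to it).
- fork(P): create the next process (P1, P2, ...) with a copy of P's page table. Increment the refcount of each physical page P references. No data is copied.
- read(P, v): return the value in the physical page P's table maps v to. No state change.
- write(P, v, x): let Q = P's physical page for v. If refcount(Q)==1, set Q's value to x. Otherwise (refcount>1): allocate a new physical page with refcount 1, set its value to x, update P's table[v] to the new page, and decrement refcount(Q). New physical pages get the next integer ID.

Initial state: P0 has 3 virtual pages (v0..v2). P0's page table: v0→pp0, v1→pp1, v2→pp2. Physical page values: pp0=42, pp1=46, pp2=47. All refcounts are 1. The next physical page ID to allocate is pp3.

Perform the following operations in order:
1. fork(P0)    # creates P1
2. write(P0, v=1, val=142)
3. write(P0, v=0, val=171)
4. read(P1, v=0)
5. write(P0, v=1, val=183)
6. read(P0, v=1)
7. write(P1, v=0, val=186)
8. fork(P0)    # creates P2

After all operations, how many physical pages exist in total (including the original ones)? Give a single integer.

Op 1: fork(P0) -> P1. 3 ppages; refcounts: pp0:2 pp1:2 pp2:2
Op 2: write(P0, v1, 142). refcount(pp1)=2>1 -> COPY to pp3. 4 ppages; refcounts: pp0:2 pp1:1 pp2:2 pp3:1
Op 3: write(P0, v0, 171). refcount(pp0)=2>1 -> COPY to pp4. 5 ppages; refcounts: pp0:1 pp1:1 pp2:2 pp3:1 pp4:1
Op 4: read(P1, v0) -> 42. No state change.
Op 5: write(P0, v1, 183). refcount(pp3)=1 -> write in place. 5 ppages; refcounts: pp0:1 pp1:1 pp2:2 pp3:1 pp4:1
Op 6: read(P0, v1) -> 183. No state change.
Op 7: write(P1, v0, 186). refcount(pp0)=1 -> write in place. 5 ppages; refcounts: pp0:1 pp1:1 pp2:2 pp3:1 pp4:1
Op 8: fork(P0) -> P2. 5 ppages; refcounts: pp0:1 pp1:1 pp2:3 pp3:2 pp4:2

Answer: 5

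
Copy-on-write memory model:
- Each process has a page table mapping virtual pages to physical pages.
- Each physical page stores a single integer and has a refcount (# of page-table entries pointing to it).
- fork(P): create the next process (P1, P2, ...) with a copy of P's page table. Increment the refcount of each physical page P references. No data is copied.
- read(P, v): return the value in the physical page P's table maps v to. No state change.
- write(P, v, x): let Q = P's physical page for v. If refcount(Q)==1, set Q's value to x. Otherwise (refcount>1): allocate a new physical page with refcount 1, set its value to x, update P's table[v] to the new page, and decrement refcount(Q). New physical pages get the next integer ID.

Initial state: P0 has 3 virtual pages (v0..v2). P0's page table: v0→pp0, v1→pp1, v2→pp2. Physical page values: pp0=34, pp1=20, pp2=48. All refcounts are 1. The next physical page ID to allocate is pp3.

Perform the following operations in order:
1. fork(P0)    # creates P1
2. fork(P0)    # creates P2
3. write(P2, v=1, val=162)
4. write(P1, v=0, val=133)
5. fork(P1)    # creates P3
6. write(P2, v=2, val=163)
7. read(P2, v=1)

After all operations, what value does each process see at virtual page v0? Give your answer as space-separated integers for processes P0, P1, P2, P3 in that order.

Answer: 34 133 34 133

Derivation:
Op 1: fork(P0) -> P1. 3 ppages; refcounts: pp0:2 pp1:2 pp2:2
Op 2: fork(P0) -> P2. 3 ppages; refcounts: pp0:3 pp1:3 pp2:3
Op 3: write(P2, v1, 162). refcount(pp1)=3>1 -> COPY to pp3. 4 ppages; refcounts: pp0:3 pp1:2 pp2:3 pp3:1
Op 4: write(P1, v0, 133). refcount(pp0)=3>1 -> COPY to pp4. 5 ppages; refcounts: pp0:2 pp1:2 pp2:3 pp3:1 pp4:1
Op 5: fork(P1) -> P3. 5 ppages; refcounts: pp0:2 pp1:3 pp2:4 pp3:1 pp4:2
Op 6: write(P2, v2, 163). refcount(pp2)=4>1 -> COPY to pp5. 6 ppages; refcounts: pp0:2 pp1:3 pp2:3 pp3:1 pp4:2 pp5:1
Op 7: read(P2, v1) -> 162. No state change.
P0: v0 -> pp0 = 34
P1: v0 -> pp4 = 133
P2: v0 -> pp0 = 34
P3: v0 -> pp4 = 133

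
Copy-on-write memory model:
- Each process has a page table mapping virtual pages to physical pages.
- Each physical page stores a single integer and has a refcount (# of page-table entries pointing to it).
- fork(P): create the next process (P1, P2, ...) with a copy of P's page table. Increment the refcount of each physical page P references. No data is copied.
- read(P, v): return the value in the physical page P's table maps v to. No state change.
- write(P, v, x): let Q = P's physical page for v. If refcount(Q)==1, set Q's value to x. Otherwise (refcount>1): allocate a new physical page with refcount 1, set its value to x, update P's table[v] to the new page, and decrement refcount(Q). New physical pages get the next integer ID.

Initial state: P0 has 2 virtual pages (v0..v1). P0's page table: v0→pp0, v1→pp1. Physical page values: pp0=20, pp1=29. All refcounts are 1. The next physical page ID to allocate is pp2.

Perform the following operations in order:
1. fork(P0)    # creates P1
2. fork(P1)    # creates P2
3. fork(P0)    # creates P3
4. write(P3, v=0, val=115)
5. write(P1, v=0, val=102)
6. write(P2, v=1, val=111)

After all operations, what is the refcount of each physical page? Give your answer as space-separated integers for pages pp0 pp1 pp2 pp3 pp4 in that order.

Answer: 2 3 1 1 1

Derivation:
Op 1: fork(P0) -> P1. 2 ppages; refcounts: pp0:2 pp1:2
Op 2: fork(P1) -> P2. 2 ppages; refcounts: pp0:3 pp1:3
Op 3: fork(P0) -> P3. 2 ppages; refcounts: pp0:4 pp1:4
Op 4: write(P3, v0, 115). refcount(pp0)=4>1 -> COPY to pp2. 3 ppages; refcounts: pp0:3 pp1:4 pp2:1
Op 5: write(P1, v0, 102). refcount(pp0)=3>1 -> COPY to pp3. 4 ppages; refcounts: pp0:2 pp1:4 pp2:1 pp3:1
Op 6: write(P2, v1, 111). refcount(pp1)=4>1 -> COPY to pp4. 5 ppages; refcounts: pp0:2 pp1:3 pp2:1 pp3:1 pp4:1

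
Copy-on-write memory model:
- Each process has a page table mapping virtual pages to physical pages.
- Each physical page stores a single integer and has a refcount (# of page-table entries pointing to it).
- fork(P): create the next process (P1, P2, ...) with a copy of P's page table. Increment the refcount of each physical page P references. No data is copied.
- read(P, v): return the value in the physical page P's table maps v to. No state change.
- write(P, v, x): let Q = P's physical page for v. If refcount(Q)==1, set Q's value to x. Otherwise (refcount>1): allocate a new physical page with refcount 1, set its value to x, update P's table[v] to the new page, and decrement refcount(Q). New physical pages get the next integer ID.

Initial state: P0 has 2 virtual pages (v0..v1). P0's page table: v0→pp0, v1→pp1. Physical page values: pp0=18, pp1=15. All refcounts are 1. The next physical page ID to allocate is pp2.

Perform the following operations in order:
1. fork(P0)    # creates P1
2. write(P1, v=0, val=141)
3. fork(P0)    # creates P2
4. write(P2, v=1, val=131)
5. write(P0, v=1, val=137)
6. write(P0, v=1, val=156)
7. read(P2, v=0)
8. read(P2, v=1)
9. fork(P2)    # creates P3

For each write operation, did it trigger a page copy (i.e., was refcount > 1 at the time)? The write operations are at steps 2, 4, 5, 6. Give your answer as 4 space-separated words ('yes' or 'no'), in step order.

Op 1: fork(P0) -> P1. 2 ppages; refcounts: pp0:2 pp1:2
Op 2: write(P1, v0, 141). refcount(pp0)=2>1 -> COPY to pp2. 3 ppages; refcounts: pp0:1 pp1:2 pp2:1
Op 3: fork(P0) -> P2. 3 ppages; refcounts: pp0:2 pp1:3 pp2:1
Op 4: write(P2, v1, 131). refcount(pp1)=3>1 -> COPY to pp3. 4 ppages; refcounts: pp0:2 pp1:2 pp2:1 pp3:1
Op 5: write(P0, v1, 137). refcount(pp1)=2>1 -> COPY to pp4. 5 ppages; refcounts: pp0:2 pp1:1 pp2:1 pp3:1 pp4:1
Op 6: write(P0, v1, 156). refcount(pp4)=1 -> write in place. 5 ppages; refcounts: pp0:2 pp1:1 pp2:1 pp3:1 pp4:1
Op 7: read(P2, v0) -> 18. No state change.
Op 8: read(P2, v1) -> 131. No state change.
Op 9: fork(P2) -> P3. 5 ppages; refcounts: pp0:3 pp1:1 pp2:1 pp3:2 pp4:1

yes yes yes no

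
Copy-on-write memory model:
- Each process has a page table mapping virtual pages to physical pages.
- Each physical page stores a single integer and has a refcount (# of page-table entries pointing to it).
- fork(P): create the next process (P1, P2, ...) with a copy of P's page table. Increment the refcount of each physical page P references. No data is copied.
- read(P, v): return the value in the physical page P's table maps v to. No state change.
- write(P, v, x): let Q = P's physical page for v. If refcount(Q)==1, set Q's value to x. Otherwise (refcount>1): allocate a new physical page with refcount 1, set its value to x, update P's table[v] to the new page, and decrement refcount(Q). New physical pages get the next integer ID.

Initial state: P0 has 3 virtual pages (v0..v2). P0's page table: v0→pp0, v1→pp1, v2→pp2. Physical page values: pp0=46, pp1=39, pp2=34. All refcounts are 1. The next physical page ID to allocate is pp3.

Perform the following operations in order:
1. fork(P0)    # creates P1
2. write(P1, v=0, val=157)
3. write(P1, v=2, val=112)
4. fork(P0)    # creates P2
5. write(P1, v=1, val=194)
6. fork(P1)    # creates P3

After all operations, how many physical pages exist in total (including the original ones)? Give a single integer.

Answer: 6

Derivation:
Op 1: fork(P0) -> P1. 3 ppages; refcounts: pp0:2 pp1:2 pp2:2
Op 2: write(P1, v0, 157). refcount(pp0)=2>1 -> COPY to pp3. 4 ppages; refcounts: pp0:1 pp1:2 pp2:2 pp3:1
Op 3: write(P1, v2, 112). refcount(pp2)=2>1 -> COPY to pp4. 5 ppages; refcounts: pp0:1 pp1:2 pp2:1 pp3:1 pp4:1
Op 4: fork(P0) -> P2. 5 ppages; refcounts: pp0:2 pp1:3 pp2:2 pp3:1 pp4:1
Op 5: write(P1, v1, 194). refcount(pp1)=3>1 -> COPY to pp5. 6 ppages; refcounts: pp0:2 pp1:2 pp2:2 pp3:1 pp4:1 pp5:1
Op 6: fork(P1) -> P3. 6 ppages; refcounts: pp0:2 pp1:2 pp2:2 pp3:2 pp4:2 pp5:2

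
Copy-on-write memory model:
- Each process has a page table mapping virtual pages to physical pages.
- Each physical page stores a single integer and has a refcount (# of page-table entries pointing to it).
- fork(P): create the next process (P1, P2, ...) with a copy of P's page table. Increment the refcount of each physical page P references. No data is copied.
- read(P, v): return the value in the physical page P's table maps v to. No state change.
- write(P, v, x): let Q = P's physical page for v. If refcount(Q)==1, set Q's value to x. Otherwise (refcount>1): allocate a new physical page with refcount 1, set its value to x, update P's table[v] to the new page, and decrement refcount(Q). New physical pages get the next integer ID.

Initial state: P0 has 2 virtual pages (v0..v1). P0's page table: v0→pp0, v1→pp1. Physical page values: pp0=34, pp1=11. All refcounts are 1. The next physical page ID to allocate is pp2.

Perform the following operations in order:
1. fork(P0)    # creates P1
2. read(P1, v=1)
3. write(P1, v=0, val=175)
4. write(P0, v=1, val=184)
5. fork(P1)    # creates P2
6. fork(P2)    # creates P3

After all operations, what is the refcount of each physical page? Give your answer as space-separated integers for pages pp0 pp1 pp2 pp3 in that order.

Op 1: fork(P0) -> P1. 2 ppages; refcounts: pp0:2 pp1:2
Op 2: read(P1, v1) -> 11. No state change.
Op 3: write(P1, v0, 175). refcount(pp0)=2>1 -> COPY to pp2. 3 ppages; refcounts: pp0:1 pp1:2 pp2:1
Op 4: write(P0, v1, 184). refcount(pp1)=2>1 -> COPY to pp3. 4 ppages; refcounts: pp0:1 pp1:1 pp2:1 pp3:1
Op 5: fork(P1) -> P2. 4 ppages; refcounts: pp0:1 pp1:2 pp2:2 pp3:1
Op 6: fork(P2) -> P3. 4 ppages; refcounts: pp0:1 pp1:3 pp2:3 pp3:1

Answer: 1 3 3 1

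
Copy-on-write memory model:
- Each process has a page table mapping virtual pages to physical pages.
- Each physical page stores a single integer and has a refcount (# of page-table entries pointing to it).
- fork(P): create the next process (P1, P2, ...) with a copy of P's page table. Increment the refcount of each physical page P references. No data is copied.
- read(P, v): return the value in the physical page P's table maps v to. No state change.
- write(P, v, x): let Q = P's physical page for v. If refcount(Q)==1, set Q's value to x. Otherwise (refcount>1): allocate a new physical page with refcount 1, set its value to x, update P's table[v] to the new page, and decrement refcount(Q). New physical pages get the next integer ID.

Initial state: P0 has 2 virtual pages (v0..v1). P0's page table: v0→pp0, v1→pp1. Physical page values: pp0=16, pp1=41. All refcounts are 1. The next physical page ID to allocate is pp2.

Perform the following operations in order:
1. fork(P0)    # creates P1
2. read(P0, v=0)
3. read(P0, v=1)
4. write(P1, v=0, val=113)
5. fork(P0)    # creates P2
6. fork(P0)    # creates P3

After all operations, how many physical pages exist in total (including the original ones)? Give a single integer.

Op 1: fork(P0) -> P1. 2 ppages; refcounts: pp0:2 pp1:2
Op 2: read(P0, v0) -> 16. No state change.
Op 3: read(P0, v1) -> 41. No state change.
Op 4: write(P1, v0, 113). refcount(pp0)=2>1 -> COPY to pp2. 3 ppages; refcounts: pp0:1 pp1:2 pp2:1
Op 5: fork(P0) -> P2. 3 ppages; refcounts: pp0:2 pp1:3 pp2:1
Op 6: fork(P0) -> P3. 3 ppages; refcounts: pp0:3 pp1:4 pp2:1

Answer: 3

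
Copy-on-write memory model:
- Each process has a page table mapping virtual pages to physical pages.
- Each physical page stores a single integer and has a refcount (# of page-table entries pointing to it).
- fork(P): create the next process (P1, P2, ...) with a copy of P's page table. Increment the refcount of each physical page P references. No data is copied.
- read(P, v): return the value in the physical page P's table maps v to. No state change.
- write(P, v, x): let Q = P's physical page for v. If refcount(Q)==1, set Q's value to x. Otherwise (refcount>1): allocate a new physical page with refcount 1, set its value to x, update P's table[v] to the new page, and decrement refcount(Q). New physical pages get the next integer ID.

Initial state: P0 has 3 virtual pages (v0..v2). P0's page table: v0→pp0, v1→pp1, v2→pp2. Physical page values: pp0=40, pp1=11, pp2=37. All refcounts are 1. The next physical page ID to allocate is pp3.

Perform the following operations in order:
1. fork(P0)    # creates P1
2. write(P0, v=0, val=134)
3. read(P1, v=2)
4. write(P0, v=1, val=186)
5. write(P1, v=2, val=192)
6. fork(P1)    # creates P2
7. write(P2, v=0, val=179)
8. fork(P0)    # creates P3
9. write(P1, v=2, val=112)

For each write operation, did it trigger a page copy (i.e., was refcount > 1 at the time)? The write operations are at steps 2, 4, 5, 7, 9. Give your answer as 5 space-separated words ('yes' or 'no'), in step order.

Op 1: fork(P0) -> P1. 3 ppages; refcounts: pp0:2 pp1:2 pp2:2
Op 2: write(P0, v0, 134). refcount(pp0)=2>1 -> COPY to pp3. 4 ppages; refcounts: pp0:1 pp1:2 pp2:2 pp3:1
Op 3: read(P1, v2) -> 37. No state change.
Op 4: write(P0, v1, 186). refcount(pp1)=2>1 -> COPY to pp4. 5 ppages; refcounts: pp0:1 pp1:1 pp2:2 pp3:1 pp4:1
Op 5: write(P1, v2, 192). refcount(pp2)=2>1 -> COPY to pp5. 6 ppages; refcounts: pp0:1 pp1:1 pp2:1 pp3:1 pp4:1 pp5:1
Op 6: fork(P1) -> P2. 6 ppages; refcounts: pp0:2 pp1:2 pp2:1 pp3:1 pp4:1 pp5:2
Op 7: write(P2, v0, 179). refcount(pp0)=2>1 -> COPY to pp6. 7 ppages; refcounts: pp0:1 pp1:2 pp2:1 pp3:1 pp4:1 pp5:2 pp6:1
Op 8: fork(P0) -> P3. 7 ppages; refcounts: pp0:1 pp1:2 pp2:2 pp3:2 pp4:2 pp5:2 pp6:1
Op 9: write(P1, v2, 112). refcount(pp5)=2>1 -> COPY to pp7. 8 ppages; refcounts: pp0:1 pp1:2 pp2:2 pp3:2 pp4:2 pp5:1 pp6:1 pp7:1

yes yes yes yes yes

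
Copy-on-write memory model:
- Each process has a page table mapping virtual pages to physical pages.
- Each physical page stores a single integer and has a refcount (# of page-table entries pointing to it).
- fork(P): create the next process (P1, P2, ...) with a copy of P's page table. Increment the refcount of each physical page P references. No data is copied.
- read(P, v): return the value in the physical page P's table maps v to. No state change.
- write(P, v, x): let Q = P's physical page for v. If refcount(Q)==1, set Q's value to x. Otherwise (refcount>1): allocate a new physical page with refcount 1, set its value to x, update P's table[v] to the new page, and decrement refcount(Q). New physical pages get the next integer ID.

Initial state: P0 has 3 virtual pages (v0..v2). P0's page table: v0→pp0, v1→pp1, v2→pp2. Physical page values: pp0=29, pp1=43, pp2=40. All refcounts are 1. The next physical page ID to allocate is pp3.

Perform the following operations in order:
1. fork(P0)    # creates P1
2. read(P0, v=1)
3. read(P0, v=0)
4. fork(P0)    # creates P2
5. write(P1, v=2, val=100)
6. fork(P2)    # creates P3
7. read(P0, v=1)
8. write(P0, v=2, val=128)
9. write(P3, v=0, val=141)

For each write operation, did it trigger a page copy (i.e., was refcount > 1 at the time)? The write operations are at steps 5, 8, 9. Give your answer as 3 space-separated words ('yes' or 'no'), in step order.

Op 1: fork(P0) -> P1. 3 ppages; refcounts: pp0:2 pp1:2 pp2:2
Op 2: read(P0, v1) -> 43. No state change.
Op 3: read(P0, v0) -> 29. No state change.
Op 4: fork(P0) -> P2. 3 ppages; refcounts: pp0:3 pp1:3 pp2:3
Op 5: write(P1, v2, 100). refcount(pp2)=3>1 -> COPY to pp3. 4 ppages; refcounts: pp0:3 pp1:3 pp2:2 pp3:1
Op 6: fork(P2) -> P3. 4 ppages; refcounts: pp0:4 pp1:4 pp2:3 pp3:1
Op 7: read(P0, v1) -> 43. No state change.
Op 8: write(P0, v2, 128). refcount(pp2)=3>1 -> COPY to pp4. 5 ppages; refcounts: pp0:4 pp1:4 pp2:2 pp3:1 pp4:1
Op 9: write(P3, v0, 141). refcount(pp0)=4>1 -> COPY to pp5. 6 ppages; refcounts: pp0:3 pp1:4 pp2:2 pp3:1 pp4:1 pp5:1

yes yes yes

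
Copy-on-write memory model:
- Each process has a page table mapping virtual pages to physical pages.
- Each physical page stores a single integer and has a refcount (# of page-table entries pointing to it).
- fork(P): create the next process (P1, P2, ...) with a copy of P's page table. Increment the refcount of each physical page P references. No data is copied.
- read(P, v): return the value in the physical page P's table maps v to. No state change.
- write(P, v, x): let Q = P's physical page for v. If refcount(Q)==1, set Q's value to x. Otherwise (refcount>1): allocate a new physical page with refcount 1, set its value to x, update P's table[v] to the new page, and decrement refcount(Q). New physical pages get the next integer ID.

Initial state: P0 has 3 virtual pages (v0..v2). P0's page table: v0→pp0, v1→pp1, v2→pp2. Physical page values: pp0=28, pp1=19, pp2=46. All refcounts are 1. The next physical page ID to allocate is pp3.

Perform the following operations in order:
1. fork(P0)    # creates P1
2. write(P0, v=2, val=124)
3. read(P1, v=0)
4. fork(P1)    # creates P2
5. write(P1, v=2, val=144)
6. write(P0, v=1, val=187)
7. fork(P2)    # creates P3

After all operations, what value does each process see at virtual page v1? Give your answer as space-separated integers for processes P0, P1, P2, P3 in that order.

Answer: 187 19 19 19

Derivation:
Op 1: fork(P0) -> P1. 3 ppages; refcounts: pp0:2 pp1:2 pp2:2
Op 2: write(P0, v2, 124). refcount(pp2)=2>1 -> COPY to pp3. 4 ppages; refcounts: pp0:2 pp1:2 pp2:1 pp3:1
Op 3: read(P1, v0) -> 28. No state change.
Op 4: fork(P1) -> P2. 4 ppages; refcounts: pp0:3 pp1:3 pp2:2 pp3:1
Op 5: write(P1, v2, 144). refcount(pp2)=2>1 -> COPY to pp4. 5 ppages; refcounts: pp0:3 pp1:3 pp2:1 pp3:1 pp4:1
Op 6: write(P0, v1, 187). refcount(pp1)=3>1 -> COPY to pp5. 6 ppages; refcounts: pp0:3 pp1:2 pp2:1 pp3:1 pp4:1 pp5:1
Op 7: fork(P2) -> P3. 6 ppages; refcounts: pp0:4 pp1:3 pp2:2 pp3:1 pp4:1 pp5:1
P0: v1 -> pp5 = 187
P1: v1 -> pp1 = 19
P2: v1 -> pp1 = 19
P3: v1 -> pp1 = 19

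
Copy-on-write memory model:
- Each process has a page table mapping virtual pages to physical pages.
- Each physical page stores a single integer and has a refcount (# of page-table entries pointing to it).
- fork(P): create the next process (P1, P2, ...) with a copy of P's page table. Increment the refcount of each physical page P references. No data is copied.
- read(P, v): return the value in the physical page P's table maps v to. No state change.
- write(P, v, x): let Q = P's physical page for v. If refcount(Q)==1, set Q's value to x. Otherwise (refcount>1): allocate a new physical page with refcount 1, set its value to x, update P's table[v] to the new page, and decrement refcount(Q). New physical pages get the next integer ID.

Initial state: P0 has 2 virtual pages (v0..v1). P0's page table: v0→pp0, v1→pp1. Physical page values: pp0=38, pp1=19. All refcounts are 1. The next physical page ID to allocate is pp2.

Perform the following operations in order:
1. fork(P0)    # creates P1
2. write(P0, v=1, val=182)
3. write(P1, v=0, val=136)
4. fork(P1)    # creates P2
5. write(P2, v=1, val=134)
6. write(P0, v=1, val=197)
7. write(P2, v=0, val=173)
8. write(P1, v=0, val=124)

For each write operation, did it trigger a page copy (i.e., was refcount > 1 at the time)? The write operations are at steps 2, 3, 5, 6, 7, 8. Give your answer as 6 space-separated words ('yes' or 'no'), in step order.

Op 1: fork(P0) -> P1. 2 ppages; refcounts: pp0:2 pp1:2
Op 2: write(P0, v1, 182). refcount(pp1)=2>1 -> COPY to pp2. 3 ppages; refcounts: pp0:2 pp1:1 pp2:1
Op 3: write(P1, v0, 136). refcount(pp0)=2>1 -> COPY to pp3. 4 ppages; refcounts: pp0:1 pp1:1 pp2:1 pp3:1
Op 4: fork(P1) -> P2. 4 ppages; refcounts: pp0:1 pp1:2 pp2:1 pp3:2
Op 5: write(P2, v1, 134). refcount(pp1)=2>1 -> COPY to pp4. 5 ppages; refcounts: pp0:1 pp1:1 pp2:1 pp3:2 pp4:1
Op 6: write(P0, v1, 197). refcount(pp2)=1 -> write in place. 5 ppages; refcounts: pp0:1 pp1:1 pp2:1 pp3:2 pp4:1
Op 7: write(P2, v0, 173). refcount(pp3)=2>1 -> COPY to pp5. 6 ppages; refcounts: pp0:1 pp1:1 pp2:1 pp3:1 pp4:1 pp5:1
Op 8: write(P1, v0, 124). refcount(pp3)=1 -> write in place. 6 ppages; refcounts: pp0:1 pp1:1 pp2:1 pp3:1 pp4:1 pp5:1

yes yes yes no yes no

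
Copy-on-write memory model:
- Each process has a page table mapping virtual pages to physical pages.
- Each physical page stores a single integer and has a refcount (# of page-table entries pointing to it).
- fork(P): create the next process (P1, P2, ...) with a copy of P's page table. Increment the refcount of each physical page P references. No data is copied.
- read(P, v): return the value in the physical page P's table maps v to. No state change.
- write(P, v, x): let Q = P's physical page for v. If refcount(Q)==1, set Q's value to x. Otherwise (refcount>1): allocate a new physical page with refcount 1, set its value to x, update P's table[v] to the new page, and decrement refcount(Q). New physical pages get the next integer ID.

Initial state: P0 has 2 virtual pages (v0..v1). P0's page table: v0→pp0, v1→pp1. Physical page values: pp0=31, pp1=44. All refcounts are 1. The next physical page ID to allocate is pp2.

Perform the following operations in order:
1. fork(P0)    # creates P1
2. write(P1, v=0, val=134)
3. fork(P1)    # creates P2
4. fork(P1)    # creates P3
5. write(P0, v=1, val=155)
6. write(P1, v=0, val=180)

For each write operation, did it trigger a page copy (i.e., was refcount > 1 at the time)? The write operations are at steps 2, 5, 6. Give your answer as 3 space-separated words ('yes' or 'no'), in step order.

Op 1: fork(P0) -> P1. 2 ppages; refcounts: pp0:2 pp1:2
Op 2: write(P1, v0, 134). refcount(pp0)=2>1 -> COPY to pp2. 3 ppages; refcounts: pp0:1 pp1:2 pp2:1
Op 3: fork(P1) -> P2. 3 ppages; refcounts: pp0:1 pp1:3 pp2:2
Op 4: fork(P1) -> P3. 3 ppages; refcounts: pp0:1 pp1:4 pp2:3
Op 5: write(P0, v1, 155). refcount(pp1)=4>1 -> COPY to pp3. 4 ppages; refcounts: pp0:1 pp1:3 pp2:3 pp3:1
Op 6: write(P1, v0, 180). refcount(pp2)=3>1 -> COPY to pp4. 5 ppages; refcounts: pp0:1 pp1:3 pp2:2 pp3:1 pp4:1

yes yes yes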